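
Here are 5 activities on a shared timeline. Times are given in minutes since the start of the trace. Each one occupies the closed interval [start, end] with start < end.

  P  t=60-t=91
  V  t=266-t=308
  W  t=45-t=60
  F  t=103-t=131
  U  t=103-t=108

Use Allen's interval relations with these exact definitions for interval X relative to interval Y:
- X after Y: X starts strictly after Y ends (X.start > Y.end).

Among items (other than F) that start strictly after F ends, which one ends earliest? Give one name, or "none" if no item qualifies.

Target F = [t=103, t=131].
P [t=60, t=91] → before → excluded.
U [t=103, t=108] → starts → excluded.
V [t=266, t=308] → after → candidate.
W [t=45, t=60] → before → excluded.
Among candidates, earliest end is t=308 → V.

V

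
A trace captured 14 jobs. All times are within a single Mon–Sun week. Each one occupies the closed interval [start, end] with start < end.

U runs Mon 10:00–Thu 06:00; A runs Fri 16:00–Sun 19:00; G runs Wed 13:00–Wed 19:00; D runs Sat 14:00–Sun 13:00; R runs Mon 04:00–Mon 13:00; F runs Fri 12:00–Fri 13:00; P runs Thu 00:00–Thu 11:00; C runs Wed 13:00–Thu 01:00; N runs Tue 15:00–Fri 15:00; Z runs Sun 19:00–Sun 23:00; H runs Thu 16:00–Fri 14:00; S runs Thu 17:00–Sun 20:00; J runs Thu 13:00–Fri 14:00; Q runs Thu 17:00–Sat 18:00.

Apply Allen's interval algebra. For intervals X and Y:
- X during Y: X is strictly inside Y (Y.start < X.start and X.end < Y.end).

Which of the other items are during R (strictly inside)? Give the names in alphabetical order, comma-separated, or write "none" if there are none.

Target R = [Mon 04:00, Mon 13:00].
A [Fri 16:00, Sun 19:00] → after → no.
C [Wed 13:00, Thu 01:00] → after → no.
D [Sat 14:00, Sun 13:00] → after → no.
F [Fri 12:00, Fri 13:00] → after → no.
G [Wed 13:00, Wed 19:00] → after → no.
H [Thu 16:00, Fri 14:00] → after → no.
J [Thu 13:00, Fri 14:00] → after → no.
N [Tue 15:00, Fri 15:00] → after → no.
P [Thu 00:00, Thu 11:00] → after → no.
Q [Thu 17:00, Sat 18:00] → after → no.
S [Thu 17:00, Sun 20:00] → after → no.
U [Mon 10:00, Thu 06:00] → overlapped-by → no.
Z [Sun 19:00, Sun 23:00] → after → no.
Result: none.

none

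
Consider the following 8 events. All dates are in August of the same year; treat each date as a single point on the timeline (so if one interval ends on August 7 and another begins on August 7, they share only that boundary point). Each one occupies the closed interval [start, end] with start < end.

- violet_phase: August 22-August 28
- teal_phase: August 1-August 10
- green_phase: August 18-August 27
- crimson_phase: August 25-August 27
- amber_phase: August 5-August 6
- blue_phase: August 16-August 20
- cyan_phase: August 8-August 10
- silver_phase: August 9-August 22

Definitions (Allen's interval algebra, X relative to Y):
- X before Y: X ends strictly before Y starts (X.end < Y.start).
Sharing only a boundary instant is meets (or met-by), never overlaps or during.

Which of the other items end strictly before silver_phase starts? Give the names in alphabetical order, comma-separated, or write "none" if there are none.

Target silver_phase = [August 9, August 22].
amber_phase [August 5, August 6] → before → yes.
blue_phase [August 16, August 20] → during → no.
crimson_phase [August 25, August 27] → after → no.
cyan_phase [August 8, August 10] → overlaps → no.
green_phase [August 18, August 27] → overlapped-by → no.
teal_phase [August 1, August 10] → overlaps → no.
violet_phase [August 22, August 28] → met-by → no.
Result: amber_phase.

amber_phase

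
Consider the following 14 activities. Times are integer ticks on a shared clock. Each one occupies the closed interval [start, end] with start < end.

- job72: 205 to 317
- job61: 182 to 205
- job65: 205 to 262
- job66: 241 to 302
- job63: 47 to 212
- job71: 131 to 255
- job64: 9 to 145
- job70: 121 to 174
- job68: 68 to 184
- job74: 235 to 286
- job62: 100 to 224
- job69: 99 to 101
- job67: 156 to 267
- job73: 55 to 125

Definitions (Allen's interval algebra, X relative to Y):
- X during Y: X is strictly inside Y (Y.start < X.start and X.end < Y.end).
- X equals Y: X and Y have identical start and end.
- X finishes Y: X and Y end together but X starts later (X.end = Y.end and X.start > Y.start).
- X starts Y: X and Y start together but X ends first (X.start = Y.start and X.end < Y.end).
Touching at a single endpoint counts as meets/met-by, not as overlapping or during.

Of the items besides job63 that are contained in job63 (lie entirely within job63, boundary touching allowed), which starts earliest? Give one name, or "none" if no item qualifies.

Target job63 = [47, 212].
job61 [182, 205] → during → candidate.
job62 [100, 224] → overlapped-by → excluded.
job64 [9, 145] → overlaps → excluded.
job65 [205, 262] → overlapped-by → excluded.
job66 [241, 302] → after → excluded.
job67 [156, 267] → overlapped-by → excluded.
job68 [68, 184] → during → candidate.
job69 [99, 101] → during → candidate.
job70 [121, 174] → during → candidate.
job71 [131, 255] → overlapped-by → excluded.
job72 [205, 317] → overlapped-by → excluded.
job73 [55, 125] → during → candidate.
job74 [235, 286] → after → excluded.
Among candidates, earliest start is 55 → job73.

job73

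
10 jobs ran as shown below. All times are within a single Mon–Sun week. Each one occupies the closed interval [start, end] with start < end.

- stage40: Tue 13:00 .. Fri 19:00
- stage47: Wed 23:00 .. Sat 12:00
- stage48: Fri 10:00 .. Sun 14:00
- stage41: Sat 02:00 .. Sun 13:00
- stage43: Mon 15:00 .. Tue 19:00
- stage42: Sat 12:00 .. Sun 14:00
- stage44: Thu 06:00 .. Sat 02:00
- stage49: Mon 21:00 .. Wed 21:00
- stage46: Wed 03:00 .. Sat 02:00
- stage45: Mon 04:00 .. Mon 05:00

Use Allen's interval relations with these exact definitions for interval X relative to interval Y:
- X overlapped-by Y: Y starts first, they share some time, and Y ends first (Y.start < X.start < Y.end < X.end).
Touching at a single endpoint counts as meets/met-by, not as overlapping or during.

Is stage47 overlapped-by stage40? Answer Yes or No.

stage47 = [Wed 23:00, Sat 12:00], stage40 = [Tue 13:00, Fri 19:00].
Actual relation of stage47 to stage40: overlapped-by.
Asked whether 'overlapped-by' holds → Yes.

Yes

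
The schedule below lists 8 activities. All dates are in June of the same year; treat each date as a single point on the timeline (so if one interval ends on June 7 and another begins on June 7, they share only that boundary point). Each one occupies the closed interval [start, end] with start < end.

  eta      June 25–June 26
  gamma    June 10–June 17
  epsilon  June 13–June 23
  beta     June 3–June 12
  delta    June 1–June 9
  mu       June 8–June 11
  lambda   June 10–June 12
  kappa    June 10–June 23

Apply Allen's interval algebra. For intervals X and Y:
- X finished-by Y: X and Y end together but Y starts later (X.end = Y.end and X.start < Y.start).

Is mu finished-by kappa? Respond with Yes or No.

No

mu = [June 8, June 11], kappa = [June 10, June 23].
Actual relation of mu to kappa: overlaps.
Asked whether 'finished-by' holds → No.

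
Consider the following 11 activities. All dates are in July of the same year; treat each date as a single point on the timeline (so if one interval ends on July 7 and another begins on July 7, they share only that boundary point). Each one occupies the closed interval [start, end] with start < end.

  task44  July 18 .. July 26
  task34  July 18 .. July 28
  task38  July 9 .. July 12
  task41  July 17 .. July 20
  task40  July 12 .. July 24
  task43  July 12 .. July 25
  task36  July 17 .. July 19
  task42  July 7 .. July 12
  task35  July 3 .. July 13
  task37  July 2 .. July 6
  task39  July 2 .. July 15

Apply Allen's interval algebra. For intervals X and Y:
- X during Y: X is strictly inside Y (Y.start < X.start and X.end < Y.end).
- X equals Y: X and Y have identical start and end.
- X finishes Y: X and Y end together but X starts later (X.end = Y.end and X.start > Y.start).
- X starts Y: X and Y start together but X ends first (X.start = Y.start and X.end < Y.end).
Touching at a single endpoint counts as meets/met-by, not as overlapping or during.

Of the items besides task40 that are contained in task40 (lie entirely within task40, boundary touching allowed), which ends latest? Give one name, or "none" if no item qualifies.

Target task40 = [July 12, July 24].
task34 [July 18, July 28] → overlapped-by → excluded.
task35 [July 3, July 13] → overlaps → excluded.
task36 [July 17, July 19] → during → candidate.
task37 [July 2, July 6] → before → excluded.
task38 [July 9, July 12] → meets → excluded.
task39 [July 2, July 15] → overlaps → excluded.
task41 [July 17, July 20] → during → candidate.
task42 [July 7, July 12] → meets → excluded.
task43 [July 12, July 25] → started-by → excluded.
task44 [July 18, July 26] → overlapped-by → excluded.
Among candidates, latest end is July 20 → task41.

task41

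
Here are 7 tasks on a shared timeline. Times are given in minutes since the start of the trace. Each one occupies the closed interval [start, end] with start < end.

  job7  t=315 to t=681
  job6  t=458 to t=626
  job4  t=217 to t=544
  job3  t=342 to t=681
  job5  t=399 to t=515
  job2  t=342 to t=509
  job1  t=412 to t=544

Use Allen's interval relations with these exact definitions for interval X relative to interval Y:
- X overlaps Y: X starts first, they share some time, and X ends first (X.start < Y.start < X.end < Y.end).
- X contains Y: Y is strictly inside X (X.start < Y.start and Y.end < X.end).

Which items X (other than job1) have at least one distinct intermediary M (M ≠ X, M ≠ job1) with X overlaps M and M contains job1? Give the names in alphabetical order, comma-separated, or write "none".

job4

Target job1 = [t=412, t=544].
Intermediaries M with M contains job1: job3, job7.
Via job3 — items with X overlaps job3: job4.
Via job7 — items with X overlaps job7: job4.
Union: job4.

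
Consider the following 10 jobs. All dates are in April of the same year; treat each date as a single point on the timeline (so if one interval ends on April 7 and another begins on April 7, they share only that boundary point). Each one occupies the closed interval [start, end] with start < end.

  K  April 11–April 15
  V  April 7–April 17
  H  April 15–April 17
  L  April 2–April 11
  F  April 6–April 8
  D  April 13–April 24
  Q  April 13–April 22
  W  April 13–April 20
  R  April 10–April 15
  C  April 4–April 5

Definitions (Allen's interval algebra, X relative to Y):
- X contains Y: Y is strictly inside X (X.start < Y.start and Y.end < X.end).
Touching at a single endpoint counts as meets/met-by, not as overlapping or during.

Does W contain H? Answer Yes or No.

Yes

W = [April 13, April 20], H = [April 15, April 17].
Actual relation of W to H: contains.
Asked whether 'contains' holds → Yes.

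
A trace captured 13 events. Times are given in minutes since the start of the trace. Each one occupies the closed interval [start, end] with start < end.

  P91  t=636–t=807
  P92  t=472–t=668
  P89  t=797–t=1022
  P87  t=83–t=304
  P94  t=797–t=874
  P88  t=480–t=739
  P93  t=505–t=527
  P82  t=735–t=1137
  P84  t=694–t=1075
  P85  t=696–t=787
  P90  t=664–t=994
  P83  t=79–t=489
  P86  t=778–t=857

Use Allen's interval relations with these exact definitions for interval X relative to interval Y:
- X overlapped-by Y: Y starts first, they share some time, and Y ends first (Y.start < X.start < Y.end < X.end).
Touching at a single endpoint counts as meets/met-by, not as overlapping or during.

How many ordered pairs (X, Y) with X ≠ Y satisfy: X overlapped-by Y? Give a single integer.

24

Checking all 156 ordered pairs for relation 'overlapped-by'; matching pairs in alphabetical order:
(P82, P84): P82 overlapped-by P84 ✓
(P82, P85): P82 overlapped-by P85 ✓
(P82, P88): P82 overlapped-by P88 ✓
(P82, P90): P82 overlapped-by P90 ✓
(P82, P91): P82 overlapped-by P91 ✓
(P84, P88): P84 overlapped-by P88 ✓
(P84, P90): P84 overlapped-by P90 ✓
(P84, P91): P84 overlapped-by P91 ✓
(P85, P88): P85 overlapped-by P88 ✓
(P86, P85): P86 overlapped-by P85 ✓
(P86, P91): P86 overlapped-by P91 ✓
(P88, P83): P88 overlapped-by P83 ✓
(P88, P92): P88 overlapped-by P92 ✓
(P89, P86): P89 overlapped-by P86 ✓
(P89, P90): P89 overlapped-by P90 ✓
(P89, P91): P89 overlapped-by P91 ✓
(P90, P88): P90 overlapped-by P88 ✓
(P90, P91): P90 overlapped-by P91 ✓
(P90, P92): P90 overlapped-by P92 ✓
(P91, P88): P91 overlapped-by P88 ✓
(P91, P92): P91 overlapped-by P92 ✓
(P92, P83): P92 overlapped-by P83 ✓
(P94, P86): P94 overlapped-by P86 ✓
(P94, P91): P94 overlapped-by P91 ✓
Count: 24.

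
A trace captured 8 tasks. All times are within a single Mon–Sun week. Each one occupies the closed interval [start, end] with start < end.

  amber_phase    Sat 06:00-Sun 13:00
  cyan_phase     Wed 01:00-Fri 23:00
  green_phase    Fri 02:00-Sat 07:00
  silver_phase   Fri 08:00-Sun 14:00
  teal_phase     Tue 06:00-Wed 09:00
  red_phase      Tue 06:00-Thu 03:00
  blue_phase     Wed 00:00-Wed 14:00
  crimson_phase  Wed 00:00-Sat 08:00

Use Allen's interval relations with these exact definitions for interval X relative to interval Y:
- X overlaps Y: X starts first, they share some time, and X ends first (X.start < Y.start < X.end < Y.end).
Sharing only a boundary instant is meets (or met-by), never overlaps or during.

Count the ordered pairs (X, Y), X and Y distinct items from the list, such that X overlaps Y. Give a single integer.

Checking all 56 ordered pairs for relation 'overlaps'; matching pairs in alphabetical order:
(blue_phase, cyan_phase): blue_phase overlaps cyan_phase ✓
(crimson_phase, amber_phase): crimson_phase overlaps amber_phase ✓
(crimson_phase, silver_phase): crimson_phase overlaps silver_phase ✓
(cyan_phase, green_phase): cyan_phase overlaps green_phase ✓
(cyan_phase, silver_phase): cyan_phase overlaps silver_phase ✓
(green_phase, amber_phase): green_phase overlaps amber_phase ✓
(green_phase, silver_phase): green_phase overlaps silver_phase ✓
(red_phase, crimson_phase): red_phase overlaps crimson_phase ✓
(red_phase, cyan_phase): red_phase overlaps cyan_phase ✓
(teal_phase, blue_phase): teal_phase overlaps blue_phase ✓
(teal_phase, crimson_phase): teal_phase overlaps crimson_phase ✓
(teal_phase, cyan_phase): teal_phase overlaps cyan_phase ✓
Count: 12.

12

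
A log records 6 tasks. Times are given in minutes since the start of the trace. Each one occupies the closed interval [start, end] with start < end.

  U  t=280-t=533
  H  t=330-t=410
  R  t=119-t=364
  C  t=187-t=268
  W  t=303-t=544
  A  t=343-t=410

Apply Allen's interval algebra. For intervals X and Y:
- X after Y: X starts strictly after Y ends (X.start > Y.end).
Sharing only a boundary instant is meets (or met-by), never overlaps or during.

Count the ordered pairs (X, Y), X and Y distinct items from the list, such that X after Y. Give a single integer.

Checking all 30 ordered pairs for relation 'after'; matching pairs in alphabetical order:
(A, C): A after C ✓
(H, C): H after C ✓
(U, C): U after C ✓
(W, C): W after C ✓
Count: 4.

4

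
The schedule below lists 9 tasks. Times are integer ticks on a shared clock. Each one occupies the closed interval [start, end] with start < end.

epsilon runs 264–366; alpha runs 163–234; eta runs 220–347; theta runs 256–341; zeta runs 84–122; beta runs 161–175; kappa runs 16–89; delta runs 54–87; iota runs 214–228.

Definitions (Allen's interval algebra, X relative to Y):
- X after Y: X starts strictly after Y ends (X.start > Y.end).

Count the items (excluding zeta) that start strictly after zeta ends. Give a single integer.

Target zeta = [84, 122].
alpha [163, 234] → after → counts.
beta [161, 175] → after → counts.
delta [54, 87] → overlaps → no.
epsilon [264, 366] → after → counts.
eta [220, 347] → after → counts.
iota [214, 228] → after → counts.
kappa [16, 89] → overlaps → no.
theta [256, 341] → after → counts.
Total: 6.

6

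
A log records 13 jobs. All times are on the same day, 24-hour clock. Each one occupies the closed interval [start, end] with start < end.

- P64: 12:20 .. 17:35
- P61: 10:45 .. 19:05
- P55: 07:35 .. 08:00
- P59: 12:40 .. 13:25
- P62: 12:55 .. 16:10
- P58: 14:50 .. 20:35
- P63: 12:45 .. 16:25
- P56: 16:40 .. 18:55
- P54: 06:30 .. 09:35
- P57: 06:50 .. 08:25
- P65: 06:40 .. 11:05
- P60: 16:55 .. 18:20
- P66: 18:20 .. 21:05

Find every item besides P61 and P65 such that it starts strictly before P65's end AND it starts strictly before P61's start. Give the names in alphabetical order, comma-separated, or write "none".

Conditions: its start is strictly before P65's end (X.start < 11:05) AND its start is strictly before P61's start (X.start < 10:45).
P54: start 06:30 < 11:05? ✓; start 06:30 < 10:45? ✓ → yes.
P55: start 07:35 < 11:05? ✓; start 07:35 < 10:45? ✓ → yes.
P56: start 16:40 < 11:05? ✗; start 16:40 < 10:45? ✗ → no.
P57: start 06:50 < 11:05? ✓; start 06:50 < 10:45? ✓ → yes.
P58: start 14:50 < 11:05? ✗; start 14:50 < 10:45? ✗ → no.
P59: start 12:40 < 11:05? ✗; start 12:40 < 10:45? ✗ → no.
P60: start 16:55 < 11:05? ✗; start 16:55 < 10:45? ✗ → no.
P62: start 12:55 < 11:05? ✗; start 12:55 < 10:45? ✗ → no.
P63: start 12:45 < 11:05? ✗; start 12:45 < 10:45? ✗ → no.
P64: start 12:20 < 11:05? ✗; start 12:20 < 10:45? ✗ → no.
P66: start 18:20 < 11:05? ✗; start 18:20 < 10:45? ✗ → no.
Result: P54, P55, P57.

P54, P55, P57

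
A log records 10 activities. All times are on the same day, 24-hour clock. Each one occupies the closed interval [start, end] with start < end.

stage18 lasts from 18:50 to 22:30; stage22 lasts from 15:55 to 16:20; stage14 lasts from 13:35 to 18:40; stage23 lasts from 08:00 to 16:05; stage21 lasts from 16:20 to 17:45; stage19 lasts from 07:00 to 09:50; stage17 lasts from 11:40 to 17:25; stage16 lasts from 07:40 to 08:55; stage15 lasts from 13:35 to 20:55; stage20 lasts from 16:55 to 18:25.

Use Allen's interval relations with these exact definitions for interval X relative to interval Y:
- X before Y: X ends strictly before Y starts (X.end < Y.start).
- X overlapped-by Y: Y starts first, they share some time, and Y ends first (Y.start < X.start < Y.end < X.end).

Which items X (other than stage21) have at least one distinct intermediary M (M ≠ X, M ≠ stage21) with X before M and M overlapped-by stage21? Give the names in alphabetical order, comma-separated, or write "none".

stage16, stage19, stage22, stage23

Target stage21 = [16:20, 17:45].
Intermediaries M with M overlapped-by stage21: stage20.
Via stage20 — items with X before stage20: stage16, stage19, stage22, stage23.
Union: stage16, stage19, stage22, stage23.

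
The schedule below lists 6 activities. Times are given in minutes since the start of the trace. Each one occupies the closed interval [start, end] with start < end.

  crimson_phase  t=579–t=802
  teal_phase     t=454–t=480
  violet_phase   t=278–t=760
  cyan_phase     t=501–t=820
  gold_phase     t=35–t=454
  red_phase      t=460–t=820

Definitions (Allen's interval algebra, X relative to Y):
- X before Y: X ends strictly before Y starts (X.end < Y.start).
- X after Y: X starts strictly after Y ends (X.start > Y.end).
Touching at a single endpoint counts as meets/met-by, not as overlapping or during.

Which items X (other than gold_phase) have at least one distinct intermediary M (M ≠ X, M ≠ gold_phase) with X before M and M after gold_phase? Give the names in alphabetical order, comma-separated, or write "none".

teal_phase

Target gold_phase = [t=35, t=454].
Intermediaries M with M after gold_phase: crimson_phase, cyan_phase, red_phase.
Via crimson_phase — items with X before crimson_phase: teal_phase.
Via cyan_phase — items with X before cyan_phase: teal_phase.
Via red_phase — items with X before red_phase: none.
Union: teal_phase.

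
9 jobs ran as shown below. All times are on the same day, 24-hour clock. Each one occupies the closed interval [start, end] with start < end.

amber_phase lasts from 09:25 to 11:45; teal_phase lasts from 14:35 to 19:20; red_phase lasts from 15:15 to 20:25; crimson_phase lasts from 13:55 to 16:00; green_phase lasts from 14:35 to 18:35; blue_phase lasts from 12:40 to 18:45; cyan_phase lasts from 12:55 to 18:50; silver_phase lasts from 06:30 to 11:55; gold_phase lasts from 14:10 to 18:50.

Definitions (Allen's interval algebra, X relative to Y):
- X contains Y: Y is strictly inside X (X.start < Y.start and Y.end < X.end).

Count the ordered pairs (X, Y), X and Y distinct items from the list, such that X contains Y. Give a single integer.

6

Checking all 72 ordered pairs for relation 'contains'; matching pairs in alphabetical order:
(blue_phase, crimson_phase): blue_phase contains crimson_phase ✓
(blue_phase, green_phase): blue_phase contains green_phase ✓
(cyan_phase, crimson_phase): cyan_phase contains crimson_phase ✓
(cyan_phase, green_phase): cyan_phase contains green_phase ✓
(gold_phase, green_phase): gold_phase contains green_phase ✓
(silver_phase, amber_phase): silver_phase contains amber_phase ✓
Count: 6.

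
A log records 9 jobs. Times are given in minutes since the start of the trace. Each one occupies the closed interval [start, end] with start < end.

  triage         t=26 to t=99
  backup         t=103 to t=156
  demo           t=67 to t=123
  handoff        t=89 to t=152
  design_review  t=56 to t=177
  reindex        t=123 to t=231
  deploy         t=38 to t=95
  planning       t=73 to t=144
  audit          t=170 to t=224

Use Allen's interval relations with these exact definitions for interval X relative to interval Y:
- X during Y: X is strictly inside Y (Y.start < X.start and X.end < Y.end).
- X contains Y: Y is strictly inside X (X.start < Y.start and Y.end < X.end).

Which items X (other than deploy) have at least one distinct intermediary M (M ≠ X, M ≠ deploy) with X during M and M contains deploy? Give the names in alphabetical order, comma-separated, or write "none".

none

Target deploy = [t=38, t=95].
Intermediaries M with M contains deploy: triage.
Via triage — items with X during triage: none.
Union: none.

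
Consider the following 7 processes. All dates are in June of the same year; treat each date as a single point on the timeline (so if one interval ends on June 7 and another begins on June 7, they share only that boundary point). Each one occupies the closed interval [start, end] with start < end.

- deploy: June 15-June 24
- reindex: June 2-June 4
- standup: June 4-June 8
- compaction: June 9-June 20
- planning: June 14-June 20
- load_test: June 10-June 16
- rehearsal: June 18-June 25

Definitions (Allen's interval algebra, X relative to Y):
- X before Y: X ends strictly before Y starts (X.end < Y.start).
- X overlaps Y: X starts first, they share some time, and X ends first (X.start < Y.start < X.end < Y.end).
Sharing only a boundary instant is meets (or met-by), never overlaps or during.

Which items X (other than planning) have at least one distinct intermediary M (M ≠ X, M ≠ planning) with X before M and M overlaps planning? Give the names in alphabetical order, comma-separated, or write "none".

reindex, standup

Target planning = [June 14, June 20].
Intermediaries M with M overlaps planning: load_test.
Via load_test — items with X before load_test: reindex, standup.
Union: reindex, standup.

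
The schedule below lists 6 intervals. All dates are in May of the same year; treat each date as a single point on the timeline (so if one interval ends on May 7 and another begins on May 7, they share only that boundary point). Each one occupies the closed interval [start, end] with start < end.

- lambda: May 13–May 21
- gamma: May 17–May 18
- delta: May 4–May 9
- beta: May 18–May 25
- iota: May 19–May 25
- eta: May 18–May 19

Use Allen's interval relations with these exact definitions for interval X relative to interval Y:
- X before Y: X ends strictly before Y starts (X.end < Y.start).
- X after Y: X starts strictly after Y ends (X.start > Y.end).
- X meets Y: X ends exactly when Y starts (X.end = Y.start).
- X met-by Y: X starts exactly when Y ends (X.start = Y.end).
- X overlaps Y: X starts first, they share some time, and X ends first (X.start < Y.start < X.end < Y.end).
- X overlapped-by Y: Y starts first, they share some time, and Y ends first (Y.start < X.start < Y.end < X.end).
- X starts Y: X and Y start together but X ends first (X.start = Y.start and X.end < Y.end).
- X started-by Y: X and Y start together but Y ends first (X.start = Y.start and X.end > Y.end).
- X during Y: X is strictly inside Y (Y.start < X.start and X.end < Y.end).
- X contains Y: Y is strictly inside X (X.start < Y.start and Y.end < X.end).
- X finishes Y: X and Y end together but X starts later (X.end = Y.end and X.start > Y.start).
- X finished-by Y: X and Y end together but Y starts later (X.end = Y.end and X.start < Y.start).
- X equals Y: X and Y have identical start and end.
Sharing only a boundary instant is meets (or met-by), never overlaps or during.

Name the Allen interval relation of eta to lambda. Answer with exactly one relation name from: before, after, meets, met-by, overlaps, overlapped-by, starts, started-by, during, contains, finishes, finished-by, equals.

during

eta = [May 18, May 19]; lambda = [May 13, May 21].
Compare endpoints: eta.start > lambda.start, eta.start < lambda.end, eta.end > lambda.start, eta.end < lambda.end.
That pattern is 'during'.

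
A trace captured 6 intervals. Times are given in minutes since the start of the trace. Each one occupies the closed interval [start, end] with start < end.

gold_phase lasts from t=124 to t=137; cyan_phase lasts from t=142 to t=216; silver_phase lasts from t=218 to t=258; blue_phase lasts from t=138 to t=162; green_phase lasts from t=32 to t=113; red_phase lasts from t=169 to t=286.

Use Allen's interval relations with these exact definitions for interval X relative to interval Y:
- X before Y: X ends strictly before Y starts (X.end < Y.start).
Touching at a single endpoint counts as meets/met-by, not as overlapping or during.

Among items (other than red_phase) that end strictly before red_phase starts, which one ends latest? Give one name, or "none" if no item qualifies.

blue_phase

Target red_phase = [t=169, t=286].
blue_phase [t=138, t=162] → before → candidate.
cyan_phase [t=142, t=216] → overlaps → excluded.
gold_phase [t=124, t=137] → before → candidate.
green_phase [t=32, t=113] → before → candidate.
silver_phase [t=218, t=258] → during → excluded.
Among candidates, latest end is t=162 → blue_phase.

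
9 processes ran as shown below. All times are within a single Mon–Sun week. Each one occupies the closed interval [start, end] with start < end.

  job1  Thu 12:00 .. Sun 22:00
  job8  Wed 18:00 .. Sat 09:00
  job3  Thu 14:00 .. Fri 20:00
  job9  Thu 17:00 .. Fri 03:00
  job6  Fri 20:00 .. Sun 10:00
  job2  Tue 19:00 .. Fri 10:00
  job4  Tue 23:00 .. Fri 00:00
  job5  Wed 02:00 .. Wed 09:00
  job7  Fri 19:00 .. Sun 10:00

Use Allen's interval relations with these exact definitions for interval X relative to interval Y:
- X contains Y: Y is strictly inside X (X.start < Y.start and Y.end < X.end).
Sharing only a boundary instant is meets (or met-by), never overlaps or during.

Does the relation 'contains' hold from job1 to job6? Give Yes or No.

job1 = [Thu 12:00, Sun 22:00], job6 = [Fri 20:00, Sun 10:00].
Actual relation of job1 to job6: contains.
Asked whether 'contains' holds → Yes.

Yes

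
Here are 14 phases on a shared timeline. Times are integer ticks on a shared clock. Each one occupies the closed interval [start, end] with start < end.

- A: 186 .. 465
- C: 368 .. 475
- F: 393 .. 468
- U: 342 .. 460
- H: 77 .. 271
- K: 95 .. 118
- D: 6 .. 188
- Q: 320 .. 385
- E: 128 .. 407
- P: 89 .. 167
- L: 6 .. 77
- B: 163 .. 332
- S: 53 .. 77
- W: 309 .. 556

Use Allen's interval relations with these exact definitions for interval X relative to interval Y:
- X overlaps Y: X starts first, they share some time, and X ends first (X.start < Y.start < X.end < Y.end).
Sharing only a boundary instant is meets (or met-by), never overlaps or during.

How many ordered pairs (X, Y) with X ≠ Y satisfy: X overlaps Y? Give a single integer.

24

Checking all 182 ordered pairs for relation 'overlaps'; matching pairs in alphabetical order:
(A, C): A overlaps C ✓
(A, F): A overlaps F ✓
(A, W): A overlaps W ✓
(B, A): B overlaps A ✓
(B, Q): B overlaps Q ✓
(B, W): B overlaps W ✓
(D, A): D overlaps A ✓
(D, B): D overlaps B ✓
(D, E): D overlaps E ✓
(D, H): D overlaps H ✓
(E, A): E overlaps A ✓
(E, C): E overlaps C ✓
(E, F): E overlaps F ✓
(E, U): E overlaps U ✓
(E, W): E overlaps W ✓
(H, A): H overlaps A ✓
(H, B): H overlaps B ✓
(H, E): H overlaps E ✓
(P, B): P overlaps B ✓
(P, E): P overlaps E ✓
(Q, C): Q overlaps C ✓
(Q, U): Q overlaps U ✓
(U, C): U overlaps C ✓
(U, F): U overlaps F ✓
Count: 24.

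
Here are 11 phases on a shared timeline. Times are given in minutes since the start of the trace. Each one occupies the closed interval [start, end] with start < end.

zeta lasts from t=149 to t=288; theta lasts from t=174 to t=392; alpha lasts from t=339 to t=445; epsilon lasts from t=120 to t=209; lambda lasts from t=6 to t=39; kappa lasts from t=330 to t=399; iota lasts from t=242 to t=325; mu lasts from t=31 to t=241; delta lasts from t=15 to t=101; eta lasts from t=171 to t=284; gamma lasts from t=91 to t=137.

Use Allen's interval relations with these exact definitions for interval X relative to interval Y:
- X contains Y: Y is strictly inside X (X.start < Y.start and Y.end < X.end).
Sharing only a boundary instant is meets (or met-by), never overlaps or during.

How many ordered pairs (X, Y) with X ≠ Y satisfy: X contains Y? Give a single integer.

4

Checking all 110 ordered pairs for relation 'contains'; matching pairs in alphabetical order:
(mu, epsilon): mu contains epsilon ✓
(mu, gamma): mu contains gamma ✓
(theta, iota): theta contains iota ✓
(zeta, eta): zeta contains eta ✓
Count: 4.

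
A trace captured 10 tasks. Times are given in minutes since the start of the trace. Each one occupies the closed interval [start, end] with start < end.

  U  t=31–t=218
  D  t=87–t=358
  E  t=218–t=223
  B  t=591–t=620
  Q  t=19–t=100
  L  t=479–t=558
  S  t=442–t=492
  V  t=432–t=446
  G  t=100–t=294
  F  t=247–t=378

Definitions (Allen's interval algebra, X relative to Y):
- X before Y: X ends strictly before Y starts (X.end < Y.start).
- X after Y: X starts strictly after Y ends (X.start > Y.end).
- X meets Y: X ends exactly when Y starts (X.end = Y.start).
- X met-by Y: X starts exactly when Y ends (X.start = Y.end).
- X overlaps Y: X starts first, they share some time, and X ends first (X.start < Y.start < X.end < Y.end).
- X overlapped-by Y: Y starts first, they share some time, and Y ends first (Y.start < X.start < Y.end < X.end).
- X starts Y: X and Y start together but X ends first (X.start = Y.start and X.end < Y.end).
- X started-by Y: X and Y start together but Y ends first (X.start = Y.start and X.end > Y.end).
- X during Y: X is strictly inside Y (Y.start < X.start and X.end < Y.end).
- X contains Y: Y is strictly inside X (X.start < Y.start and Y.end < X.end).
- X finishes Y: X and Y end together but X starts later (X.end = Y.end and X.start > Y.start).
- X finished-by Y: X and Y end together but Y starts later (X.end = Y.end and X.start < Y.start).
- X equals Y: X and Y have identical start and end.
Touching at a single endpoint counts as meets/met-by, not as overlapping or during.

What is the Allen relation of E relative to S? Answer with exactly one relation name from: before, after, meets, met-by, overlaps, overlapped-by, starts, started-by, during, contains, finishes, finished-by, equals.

before

E = [t=218, t=223]; S = [t=442, t=492].
Compare endpoints: E.start < S.start, E.start < S.end, E.end < S.start, E.end < S.end.
That pattern is 'before'.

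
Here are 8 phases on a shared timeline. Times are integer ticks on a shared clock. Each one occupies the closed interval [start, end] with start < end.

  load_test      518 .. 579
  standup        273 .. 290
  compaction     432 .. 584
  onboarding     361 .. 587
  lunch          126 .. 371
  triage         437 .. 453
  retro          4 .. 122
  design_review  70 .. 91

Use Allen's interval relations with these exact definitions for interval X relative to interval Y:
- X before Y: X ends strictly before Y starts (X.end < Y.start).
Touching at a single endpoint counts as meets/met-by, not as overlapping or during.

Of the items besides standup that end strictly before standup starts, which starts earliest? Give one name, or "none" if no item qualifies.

retro

Target standup = [273, 290].
compaction [432, 584] → after → excluded.
design_review [70, 91] → before → candidate.
load_test [518, 579] → after → excluded.
lunch [126, 371] → contains → excluded.
onboarding [361, 587] → after → excluded.
retro [4, 122] → before → candidate.
triage [437, 453] → after → excluded.
Among candidates, earliest start is 4 → retro.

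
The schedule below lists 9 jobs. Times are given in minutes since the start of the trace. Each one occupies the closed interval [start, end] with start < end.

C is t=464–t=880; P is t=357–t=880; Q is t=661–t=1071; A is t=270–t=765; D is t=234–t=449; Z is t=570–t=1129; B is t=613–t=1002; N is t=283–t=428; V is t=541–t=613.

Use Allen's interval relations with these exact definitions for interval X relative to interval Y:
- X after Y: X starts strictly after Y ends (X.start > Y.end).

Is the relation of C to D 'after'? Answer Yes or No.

C = [t=464, t=880], D = [t=234, t=449].
Actual relation of C to D: after.
Asked whether 'after' holds → Yes.

Yes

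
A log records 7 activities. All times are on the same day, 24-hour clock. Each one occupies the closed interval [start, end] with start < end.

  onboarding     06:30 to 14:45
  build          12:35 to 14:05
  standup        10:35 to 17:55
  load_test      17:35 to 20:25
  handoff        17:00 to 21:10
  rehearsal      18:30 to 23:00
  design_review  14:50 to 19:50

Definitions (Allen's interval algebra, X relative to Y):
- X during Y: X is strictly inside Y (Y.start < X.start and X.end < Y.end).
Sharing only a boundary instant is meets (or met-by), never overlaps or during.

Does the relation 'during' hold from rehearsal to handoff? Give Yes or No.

rehearsal = [18:30, 23:00], handoff = [17:00, 21:10].
Actual relation of rehearsal to handoff: overlapped-by.
Asked whether 'during' holds → No.

No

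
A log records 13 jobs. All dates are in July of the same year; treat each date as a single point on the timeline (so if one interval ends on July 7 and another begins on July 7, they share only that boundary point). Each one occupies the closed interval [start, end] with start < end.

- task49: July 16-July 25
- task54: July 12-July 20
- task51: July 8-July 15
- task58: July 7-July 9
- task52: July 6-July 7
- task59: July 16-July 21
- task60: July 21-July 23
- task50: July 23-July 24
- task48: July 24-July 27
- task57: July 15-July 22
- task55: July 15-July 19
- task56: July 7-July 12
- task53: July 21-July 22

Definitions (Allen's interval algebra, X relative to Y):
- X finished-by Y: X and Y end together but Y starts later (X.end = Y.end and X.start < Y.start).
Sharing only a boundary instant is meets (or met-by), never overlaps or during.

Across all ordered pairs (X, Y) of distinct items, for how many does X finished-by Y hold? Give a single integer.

1

Checking all 156 ordered pairs for relation 'finished-by'; matching pairs in alphabetical order:
(task57, task53): task57 finished-by task53 ✓
Count: 1.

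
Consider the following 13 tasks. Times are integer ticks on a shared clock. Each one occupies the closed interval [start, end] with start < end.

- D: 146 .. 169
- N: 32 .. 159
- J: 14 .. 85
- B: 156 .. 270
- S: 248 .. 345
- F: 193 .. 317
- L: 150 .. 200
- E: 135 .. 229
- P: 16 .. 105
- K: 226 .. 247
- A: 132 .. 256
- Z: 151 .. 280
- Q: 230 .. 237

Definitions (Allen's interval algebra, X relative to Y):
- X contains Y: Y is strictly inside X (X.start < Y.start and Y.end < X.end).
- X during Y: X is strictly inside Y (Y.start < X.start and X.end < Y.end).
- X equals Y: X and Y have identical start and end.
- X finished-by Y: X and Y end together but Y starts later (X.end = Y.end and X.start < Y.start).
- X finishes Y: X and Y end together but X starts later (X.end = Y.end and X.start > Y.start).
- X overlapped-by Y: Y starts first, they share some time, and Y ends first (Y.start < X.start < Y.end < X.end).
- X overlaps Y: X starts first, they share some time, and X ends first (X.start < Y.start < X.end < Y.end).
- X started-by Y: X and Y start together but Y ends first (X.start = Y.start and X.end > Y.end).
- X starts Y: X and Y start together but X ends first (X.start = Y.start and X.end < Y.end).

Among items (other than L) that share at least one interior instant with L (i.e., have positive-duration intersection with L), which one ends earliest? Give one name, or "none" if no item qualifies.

Target L = [150, 200].
A [132, 256] → contains → candidate.
B [156, 270] → overlapped-by → candidate.
D [146, 169] → overlaps → candidate.
E [135, 229] → contains → candidate.
F [193, 317] → overlapped-by → candidate.
J [14, 85] → before → excluded.
K [226, 247] → after → excluded.
N [32, 159] → overlaps → candidate.
P [16, 105] → before → excluded.
Q [230, 237] → after → excluded.
S [248, 345] → after → excluded.
Z [151, 280] → overlapped-by → candidate.
Among candidates, earliest end is 159 → N.

N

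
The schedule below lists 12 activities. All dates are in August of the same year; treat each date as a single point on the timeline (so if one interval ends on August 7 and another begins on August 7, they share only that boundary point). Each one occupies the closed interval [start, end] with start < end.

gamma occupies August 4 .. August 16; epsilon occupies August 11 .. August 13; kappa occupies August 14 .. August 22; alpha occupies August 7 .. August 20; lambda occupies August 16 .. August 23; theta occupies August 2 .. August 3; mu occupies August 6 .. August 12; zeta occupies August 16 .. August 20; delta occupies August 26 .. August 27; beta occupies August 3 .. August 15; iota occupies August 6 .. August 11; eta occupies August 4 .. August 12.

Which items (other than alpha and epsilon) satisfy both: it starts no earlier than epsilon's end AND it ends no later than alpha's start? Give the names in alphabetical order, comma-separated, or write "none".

none

Conditions: its start is no earlier than epsilon's end (X.start >= August 13) AND its end is no later than alpha's start (X.end <= August 7).
beta: start August 3 >= August 13? ✗; end August 15 <= August 7? ✗ → no.
delta: start August 26 >= August 13? ✓; end August 27 <= August 7? ✗ → no.
eta: start August 4 >= August 13? ✗; end August 12 <= August 7? ✗ → no.
gamma: start August 4 >= August 13? ✗; end August 16 <= August 7? ✗ → no.
iota: start August 6 >= August 13? ✗; end August 11 <= August 7? ✗ → no.
kappa: start August 14 >= August 13? ✓; end August 22 <= August 7? ✗ → no.
lambda: start August 16 >= August 13? ✓; end August 23 <= August 7? ✗ → no.
mu: start August 6 >= August 13? ✗; end August 12 <= August 7? ✗ → no.
theta: start August 2 >= August 13? ✗; end August 3 <= August 7? ✓ → no.
zeta: start August 16 >= August 13? ✓; end August 20 <= August 7? ✗ → no.
Result: none.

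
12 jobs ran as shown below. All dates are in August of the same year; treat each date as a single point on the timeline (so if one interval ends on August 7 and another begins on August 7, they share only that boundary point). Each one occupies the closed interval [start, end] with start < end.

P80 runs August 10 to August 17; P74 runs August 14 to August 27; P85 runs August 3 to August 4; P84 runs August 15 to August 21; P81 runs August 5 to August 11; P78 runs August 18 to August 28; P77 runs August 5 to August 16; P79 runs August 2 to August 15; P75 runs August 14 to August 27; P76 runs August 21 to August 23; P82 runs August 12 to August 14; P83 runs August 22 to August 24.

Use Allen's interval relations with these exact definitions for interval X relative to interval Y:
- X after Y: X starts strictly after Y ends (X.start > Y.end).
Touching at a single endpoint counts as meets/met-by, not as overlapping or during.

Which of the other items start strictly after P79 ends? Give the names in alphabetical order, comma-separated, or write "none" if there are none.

Target P79 = [August 2, August 15].
P74 [August 14, August 27] → overlapped-by → no.
P75 [August 14, August 27] → overlapped-by → no.
P76 [August 21, August 23] → after → yes.
P77 [August 5, August 16] → overlapped-by → no.
P78 [August 18, August 28] → after → yes.
P80 [August 10, August 17] → overlapped-by → no.
P81 [August 5, August 11] → during → no.
P82 [August 12, August 14] → during → no.
P83 [August 22, August 24] → after → yes.
P84 [August 15, August 21] → met-by → no.
P85 [August 3, August 4] → during → no.
Result: P76, P78, P83.

P76, P78, P83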